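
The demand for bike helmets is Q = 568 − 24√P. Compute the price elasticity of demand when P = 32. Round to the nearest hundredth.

At P = 32, Q = 432.2355.
dQ/dP = −24/(2√P) = −24/(2·5.6569).
Point elasticity E = (dQ/dP)·(P/Q) = -2.1213 × 32/432.2355 ≈ -0.16.
|E| < 1, so demand is inelastic at this price.

-0.16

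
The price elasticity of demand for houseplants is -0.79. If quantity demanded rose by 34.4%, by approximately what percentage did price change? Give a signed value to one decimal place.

%ΔQ ≈ E × %ΔP ⇒ %ΔP = %ΔQ / E = (34.4%)/(-0.79) ≈ -43.5%.

-43.5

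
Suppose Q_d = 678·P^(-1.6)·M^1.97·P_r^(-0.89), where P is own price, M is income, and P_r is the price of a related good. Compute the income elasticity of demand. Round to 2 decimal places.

For a Cobb–Douglas (constant-elasticity) form Q_d = A·M^α·…, the elasticity with respect to M equals the exponent α at every point.
Here the exponent on M is 1.97, so the income elasticity of demand is 1.97.

1.97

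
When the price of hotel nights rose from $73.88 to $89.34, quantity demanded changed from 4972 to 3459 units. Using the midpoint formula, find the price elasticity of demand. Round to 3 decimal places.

-1.895

%ΔQ = (3459 − 4972)/[(4972 + 3459)/2] = -1513/4215.5 ≈ -0.3589.
%Δp = (89.34 − 73.88)/[(73.88 + 89.34)/2] = 15.46/81.61 ≈ 0.1894.
Arc elasticity E = %ΔQ/%Δp ≈ -0.3589/0.1894 ≈ -1.895.
|E| > 1: demand is elastic over this range.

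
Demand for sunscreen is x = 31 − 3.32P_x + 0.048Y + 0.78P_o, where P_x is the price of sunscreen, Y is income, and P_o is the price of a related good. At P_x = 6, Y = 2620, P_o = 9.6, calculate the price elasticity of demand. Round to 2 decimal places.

-0.14

At the given point, x = 31 − 3.32(6) + 0.048(2620) + 0.78(9.6) = 31 − 19.92 + 125.76 + 7.488 = 144.328.
∂x/∂P_x = −3.32, so E_p = (−3.32)·(6/144.328) ≈ -0.14.
|E_p| < 1: demand is inelastic.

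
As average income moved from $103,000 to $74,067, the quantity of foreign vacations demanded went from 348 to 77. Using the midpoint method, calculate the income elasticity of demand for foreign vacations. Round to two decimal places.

3.90

%ΔQ = (77 − 348)/[(348+77)/2] = -271/212.5 ≈ -1.2753.
%ΔM = (74,067 − 103,000)/[(103,000+74,067)/2] = -28933/88533.5 ≈ -0.3268.
E_I = %ΔQ/%ΔM ≈ 3.90.
E_I > 1: normal good (luxury).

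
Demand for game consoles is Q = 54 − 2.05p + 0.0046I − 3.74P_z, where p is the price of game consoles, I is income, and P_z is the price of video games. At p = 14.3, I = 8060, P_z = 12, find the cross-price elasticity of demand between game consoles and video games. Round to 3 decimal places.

-2.659

Evaluating quantity at (p, I, P_z) gives Q = 54 − 2.05(14.3) + 0.0046(8060) − 3.74(12) = 54 − 29.315 + 37.076 − 44.88 = 16.881.
∂Q/∂P_z = −3.74, so E_xy = -3.74·(12/16.881) ≈ -2.659.
E_xy < 0: the goods are complements.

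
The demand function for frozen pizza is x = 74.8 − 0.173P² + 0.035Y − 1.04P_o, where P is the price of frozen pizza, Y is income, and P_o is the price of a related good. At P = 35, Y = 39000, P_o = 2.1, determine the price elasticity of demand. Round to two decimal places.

-0.35

At the given point, x = 74.8 − 0.173(35)² + 0.035(39000) − 1.04(2.1) = 74.8 − 211.925 + 1365 − 2.184 = 1225.691.
∂x/∂P = −2·0.173·P = -12.11, so E_p = -12.11·(35/1225.691) ≈ -0.35.
|E_p| < 1: demand is inelastic.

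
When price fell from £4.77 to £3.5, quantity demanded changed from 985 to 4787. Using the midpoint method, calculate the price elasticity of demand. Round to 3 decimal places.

%ΔQ = (4787 − 985)/[(985 + 4787)/2] = 3802/2886 ≈ 1.3174.
%Δp = (3.5 − 4.77)/[(4.77 + 3.5)/2] = -1.27/4.135 ≈ -0.3071.
Arc elasticity E = %ΔQ/%Δp ≈ 1.3174/-0.3071 ≈ -4.289.
|E| > 1: demand is elastic over this range.

-4.289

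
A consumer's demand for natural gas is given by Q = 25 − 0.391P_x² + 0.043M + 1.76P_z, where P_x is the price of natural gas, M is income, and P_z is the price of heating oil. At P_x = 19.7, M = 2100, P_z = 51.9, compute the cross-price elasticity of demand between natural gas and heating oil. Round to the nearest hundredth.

1.66

Evaluating quantity at (P_x, M, P_z) gives Q = 25 − 0.391(19.7)² + 0.043(2100) + 1.76(51.9) = 25 − 151.7432 + 90.3 + 91.344 = 54.9008.
∂Q/∂P_z = +1.76, so E_xy = 1.76·(51.9/54.9008) ≈ 1.66.
E_xy > 0: the goods are substitutes.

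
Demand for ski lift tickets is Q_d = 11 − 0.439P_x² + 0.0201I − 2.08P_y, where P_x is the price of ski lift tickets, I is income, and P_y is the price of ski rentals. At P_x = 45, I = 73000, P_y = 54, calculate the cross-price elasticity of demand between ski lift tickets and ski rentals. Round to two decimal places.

-0.24

Evaluating quantity at (P_x, I, P_y) gives Q_d = 11 − 0.439(45)² + 0.0201(73000) − 2.08(54) = 11 − 888.975 + 1467.3 − 112.32 = 477.005.
∂Q_d/∂P_y = −2.08, so E_xy = -2.08·(54/477.005) ≈ -0.24.
E_xy < 0: the goods are complements.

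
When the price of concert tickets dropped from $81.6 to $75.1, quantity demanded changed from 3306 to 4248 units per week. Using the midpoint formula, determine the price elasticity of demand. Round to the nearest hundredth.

%Δq = (4248 − 3306)/[(3306 + 4248)/2] = 942/3777 ≈ 0.2494.
%Δp = (75.1 − 81.6)/[(81.6 + 75.1)/2] = -6.5/78.35 ≈ -0.0830.
Arc elasticity E = %Δq/%Δp ≈ 0.2494/-0.0830 ≈ -3.01.
|E| > 1: demand is elastic over this range.

-3.01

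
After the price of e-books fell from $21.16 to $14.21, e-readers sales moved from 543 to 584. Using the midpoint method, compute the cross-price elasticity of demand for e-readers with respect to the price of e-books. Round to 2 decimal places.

%ΔQ_x = (584 − 543)/[(543+584)/2] = 41/563.5 ≈ 0.0728.
%ΔP_y = (14.21 − 21.16)/[(21.16+14.21)/2] ≈ -0.3930.
E_xy = 0.0728/-0.3930 ≈ -0.19.
E_xy < 0, so e-readers and e-books are complements.

-0.19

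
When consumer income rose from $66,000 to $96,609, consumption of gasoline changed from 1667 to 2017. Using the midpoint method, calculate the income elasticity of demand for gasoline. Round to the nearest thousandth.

0.505

%ΔQ = (2017 − 1667)/[(1667+2017)/2] = 350/1842 ≈ 0.1900.
%ΔI = (96,609 − 66,000)/[(66,000+96,609)/2] = 30609/81304.5 ≈ 0.3765.
E_I = %ΔQ/%ΔI ≈ 0.505.
E_I ∈ (0,1): normal good (necessity).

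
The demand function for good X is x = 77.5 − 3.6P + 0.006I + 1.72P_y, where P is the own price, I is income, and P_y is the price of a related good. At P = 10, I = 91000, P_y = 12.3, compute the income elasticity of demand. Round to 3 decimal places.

x = 77.5 − 3.6(10) + 0.006(91000) + 1.72(12.3) = 77.5 − 36 + 546 + 21.156 = 608.656.
∂x/∂I = +0.006, so E_I = 0.006·(91000/608.656) ≈ 0.897.
E_I ∈ (0,1): normal good (necessity).

0.897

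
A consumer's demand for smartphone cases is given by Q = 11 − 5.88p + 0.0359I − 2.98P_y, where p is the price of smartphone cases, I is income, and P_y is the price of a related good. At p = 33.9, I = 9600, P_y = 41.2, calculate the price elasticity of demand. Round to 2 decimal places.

-5.94

Q = 11 − 5.88(33.9) + 0.0359(9600) − 2.98(41.2) = 11 − 199.332 + 344.64 − 122.776 = 33.532.
∂Q/∂p = −5.88, so E_p = (−5.88)·(33.9/33.532) ≈ -5.94.
|E_p| > 1: demand is elastic.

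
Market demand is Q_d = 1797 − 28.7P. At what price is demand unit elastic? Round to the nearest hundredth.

For linear demand Q_d = a − bP, E = −bP/(a − bP). |E| = 1 ⇒ bP = a − bP ⇒ P = a/(2b).
P = 1797/(2·28.7) ≈ 31.31.

31.31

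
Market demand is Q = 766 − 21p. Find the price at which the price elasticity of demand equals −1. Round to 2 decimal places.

18.24

For linear demand Q = a − bp, E = −bp/(a − bp). |E| = 1 ⇒ bp = a − bp ⇒ p = a/(2b).
p = 766/(2·21) ≈ 18.24.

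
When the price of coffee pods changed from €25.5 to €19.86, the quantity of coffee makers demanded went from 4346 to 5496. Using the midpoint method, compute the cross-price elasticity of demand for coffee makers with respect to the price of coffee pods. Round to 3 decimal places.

%ΔQ_x = (5496 − 4346)/[(4346+5496)/2] = 1150/4921 ≈ 0.2337.
%ΔP_y = (19.86 − 25.5)/[(25.5+19.86)/2] ≈ -0.2487.
E_xy = 0.2337/-0.2487 ≈ -0.940.
E_xy < 0, so coffee makers and coffee pods are complements.

-0.940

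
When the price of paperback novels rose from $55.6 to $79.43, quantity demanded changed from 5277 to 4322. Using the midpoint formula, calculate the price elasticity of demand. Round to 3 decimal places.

%ΔQ = (4322 − 5277)/[(5277 + 4322)/2] = -955/4799.5 ≈ -0.1990.
%Δp = (79.43 − 55.6)/[(55.6 + 79.43)/2] = 23.83/67.515 ≈ 0.3530.
Arc elasticity E = %ΔQ/%Δp ≈ -0.1990/0.3530 ≈ -0.564.
|E| < 1: demand is inelastic over this range.

-0.564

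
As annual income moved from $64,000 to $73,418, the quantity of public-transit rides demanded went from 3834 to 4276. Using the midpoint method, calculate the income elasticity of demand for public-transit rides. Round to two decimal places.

%ΔQ = (4276 − 3834)/[(3834+4276)/2] = 442/4055 ≈ 0.1090.
%ΔY = (73,418 − 64,000)/[(64,000+73,418)/2] = 9418/68709 ≈ 0.1371.
E_I = %ΔQ/%ΔY ≈ 0.80.
E_I ∈ (0,1): normal good (necessity).

0.80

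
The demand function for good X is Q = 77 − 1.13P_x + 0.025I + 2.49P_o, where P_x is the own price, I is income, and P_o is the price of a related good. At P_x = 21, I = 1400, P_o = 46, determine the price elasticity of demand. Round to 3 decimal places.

-0.117

Q = 77 − 1.13(21) + 0.025(1400) + 2.49(46) = 77 − 23.73 + 35 + 114.54 = 202.81.
∂Q/∂P_x = −1.13, so E_p = (−1.13)·(21/202.81) ≈ -0.117.
|E_p| < 1: demand is inelastic.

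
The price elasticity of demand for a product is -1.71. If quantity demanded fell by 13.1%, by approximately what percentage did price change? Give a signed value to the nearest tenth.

7.7

%ΔQ ≈ E × %ΔP ⇒ %ΔP = %ΔQ / E = (-13.1%)/(-1.71) ≈ 7.7%.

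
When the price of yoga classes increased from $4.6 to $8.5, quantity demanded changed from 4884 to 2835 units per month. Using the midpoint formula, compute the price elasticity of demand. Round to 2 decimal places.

%ΔQ = (2835 − 4884)/[(4884 + 2835)/2] = -2049/3859.5 ≈ -0.5309.
%Δp = (8.5 − 4.6)/[(4.6 + 8.5)/2] = 3.9/6.55 ≈ 0.5954.
Arc elasticity E = %ΔQ/%Δp ≈ -0.5309/0.5954 ≈ -0.89.
|E| < 1: demand is inelastic over this range.

-0.89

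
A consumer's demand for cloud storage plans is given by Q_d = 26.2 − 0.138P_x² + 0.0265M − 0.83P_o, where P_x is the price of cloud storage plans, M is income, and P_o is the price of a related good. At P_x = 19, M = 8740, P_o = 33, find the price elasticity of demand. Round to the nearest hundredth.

-0.55

Substituting, Q_d = 26.2 − 0.138(19)² + 0.0265(8740) − 0.83(33) = 26.2 − 49.818 + 231.61 − 27.39 = 180.602.
∂Q_d/∂P_x = −2·0.138·P_x = -5.244, so E_p = -5.244·(19/180.602) ≈ -0.55.
|E_p| < 1: demand is inelastic.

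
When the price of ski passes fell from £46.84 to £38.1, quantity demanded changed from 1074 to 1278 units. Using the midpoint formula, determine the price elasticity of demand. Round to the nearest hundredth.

-0.84

%ΔQ = (1278 − 1074)/[(1074 + 1278)/2] = 204/1176 ≈ 0.1735.
%ΔP = (38.1 − 46.84)/[(46.84 + 38.1)/2] = -8.74/42.47 ≈ -0.2058.
Arc elasticity E = %ΔQ/%ΔP ≈ 0.1735/-0.2058 ≈ -0.84.
|E| < 1: demand is inelastic over this range.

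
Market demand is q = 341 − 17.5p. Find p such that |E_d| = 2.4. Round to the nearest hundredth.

13.75

Set −bp/(a − bp) = −2.4 ⇒ bp = 2.4(a − bp) ⇒ bp(1+2.4) = 2.4·a.
p = 2.4·341/(17.5·3.4) ≈ 13.75.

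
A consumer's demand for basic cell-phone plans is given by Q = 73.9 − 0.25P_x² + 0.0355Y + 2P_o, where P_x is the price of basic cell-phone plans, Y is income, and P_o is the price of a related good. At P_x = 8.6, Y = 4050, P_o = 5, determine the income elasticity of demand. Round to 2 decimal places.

0.69

At the given point, Q = 73.9 − 0.25(8.6)² + 0.0355(4050) + 2(5) = 73.9 − 18.49 + 143.775 + 10 = 209.185.
∂Q/∂Y = +0.0355, so E_I = 0.0355·(4050/209.185) ≈ 0.69.
E_I ∈ (0,1): normal good (necessity).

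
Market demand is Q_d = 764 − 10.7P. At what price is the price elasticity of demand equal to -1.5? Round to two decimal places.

42.84

Set −bP/(a − bP) = −1.5 ⇒ bP = 1.5(a − bP) ⇒ bP(1+1.5) = 1.5·a.
P = 1.5·764/(10.7·2.5) ≈ 42.84.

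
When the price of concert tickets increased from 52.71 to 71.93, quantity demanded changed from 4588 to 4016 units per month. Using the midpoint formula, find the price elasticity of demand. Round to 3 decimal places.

-0.431

%ΔQ = (4016 − 4588)/[(4588 + 4016)/2] = -572/4302 ≈ -0.1330.
%ΔP = (71.93 − 52.71)/[(52.71 + 71.93)/2] = 19.22/62.32 ≈ 0.3084.
Arc elasticity E = %ΔQ/%ΔP ≈ -0.1330/0.3084 ≈ -0.431.
|E| < 1: demand is inelastic over this range.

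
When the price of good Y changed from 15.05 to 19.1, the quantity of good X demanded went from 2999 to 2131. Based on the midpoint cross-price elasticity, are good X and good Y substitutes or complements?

complements

%ΔQ_x = (2131 − 2999)/[(2999+2131)/2] = -868/2565 ≈ -0.3384.
%ΔP_y = (19.1 − 15.05)/[(15.05+19.1)/2] ≈ 0.2372.
E_xy = -0.3384/0.2372 ≈ -1.427.
E_xy < 0, so the goods are complements.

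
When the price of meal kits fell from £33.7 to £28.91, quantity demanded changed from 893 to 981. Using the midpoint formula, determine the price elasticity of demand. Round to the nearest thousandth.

%ΔQ = (981 − 893)/[(893 + 981)/2] = 88/937 ≈ 0.0939.
%Δp = (28.91 − 33.7)/[(33.7 + 28.91)/2] = -4.79/31.305 ≈ -0.1530.
Arc elasticity E = %ΔQ/%Δp ≈ 0.0939/-0.1530 ≈ -0.614.
|E| < 1: demand is inelastic over this range.

-0.614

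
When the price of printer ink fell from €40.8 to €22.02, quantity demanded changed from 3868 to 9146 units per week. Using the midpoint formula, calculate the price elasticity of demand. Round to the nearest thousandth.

-1.357

%ΔQ = (9146 − 3868)/[(3868 + 9146)/2] = 5278/6507 ≈ 0.8111.
%Δp = (22.02 − 40.8)/[(40.8 + 22.02)/2] = -18.78/31.41 ≈ -0.5979.
Arc elasticity E = %ΔQ/%Δp ≈ 0.8111/-0.5979 ≈ -1.357.
|E| > 1: demand is elastic over this range.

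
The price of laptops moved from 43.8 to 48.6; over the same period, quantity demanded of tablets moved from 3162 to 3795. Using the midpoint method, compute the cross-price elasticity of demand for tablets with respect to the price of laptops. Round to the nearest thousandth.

1.752

%ΔQ_x = (3795 − 3162)/[(3162+3795)/2] = 633/3478.5 ≈ 0.1820.
%ΔP_y = (48.6 − 43.8)/[(43.8+48.6)/2] ≈ 0.1039.
E_xy = 0.1820/0.1039 ≈ 1.752.
E_xy > 0, so tablets and laptops are substitutes.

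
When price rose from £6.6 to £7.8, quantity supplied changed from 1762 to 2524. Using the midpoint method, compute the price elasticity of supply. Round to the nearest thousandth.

%ΔQ = (2524 − 1762)/[(1762 + 2524)/2] = 762/2143 ≈ 0.3556.
%ΔP = (7.8 − 6.6)/[(6.6 + 7.8)/2] = 1.2/7.2 ≈ 0.1667.
Arc elasticity E = %ΔQ/%ΔP ≈ 0.3556/0.1667 ≈ 2.133.
|E| > 1: supply is elastic over this range.

2.133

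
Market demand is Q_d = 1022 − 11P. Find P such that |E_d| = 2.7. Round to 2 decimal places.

Set −bP/(a − bP) = −2.7 ⇒ bP = 2.7(a − bP) ⇒ bP(1+2.7) = 2.7·a.
P = 2.7·1022/(11·3.7) ≈ 67.80.

67.80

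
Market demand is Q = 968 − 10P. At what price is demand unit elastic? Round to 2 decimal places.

For linear demand Q = a − bP, E = −bP/(a − bP). |E| = 1 ⇒ bP = a − bP ⇒ P = a/(2b).
P = 968/(2·10) = 48.40.

48.40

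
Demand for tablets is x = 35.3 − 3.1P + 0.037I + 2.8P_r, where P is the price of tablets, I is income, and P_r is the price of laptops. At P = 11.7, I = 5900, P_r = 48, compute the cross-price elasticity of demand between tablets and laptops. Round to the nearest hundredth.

First evaluate x: 35.3 − 3.1(11.7) + 0.037(5900) + 2.8(48) = 35.3 − 36.27 + 218.3 + 134.4 = 351.73.
∂x/∂P_r = +2.8, so E_xy = 2.8·(48/351.73) ≈ 0.38.
E_xy > 0: the goods are substitutes.

0.38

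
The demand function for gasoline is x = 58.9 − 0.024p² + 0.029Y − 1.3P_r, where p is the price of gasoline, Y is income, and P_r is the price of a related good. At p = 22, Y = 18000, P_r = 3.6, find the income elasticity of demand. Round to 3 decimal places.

0.925

Evaluating quantity at (p, Y, P_r) gives x = 58.9 − 0.024(22)² + 0.029(18000) − 1.3(3.6) = 58.9 − 11.616 + 522 − 4.68 = 564.604.
∂x/∂Y = +0.029, so E_I = 0.029·(18000/564.604) ≈ 0.925.
E_I ∈ (0,1): normal good (necessity).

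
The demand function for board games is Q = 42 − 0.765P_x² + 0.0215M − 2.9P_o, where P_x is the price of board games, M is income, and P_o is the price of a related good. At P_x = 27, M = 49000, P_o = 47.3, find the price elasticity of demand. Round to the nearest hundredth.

At the given point, Q = 42 − 0.765(27)² + 0.0215(49000) − 2.9(47.3) = 42 − 557.685 + 1053.5 − 137.17 = 400.645.
∂Q/∂P_x = −2·0.765·P_x = -41.31, so E_p = -41.31·(27/400.645) ≈ -2.78.
|E_p| > 1: demand is elastic.

-2.78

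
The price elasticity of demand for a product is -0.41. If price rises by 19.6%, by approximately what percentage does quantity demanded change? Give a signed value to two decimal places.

%ΔQ ≈ E × %ΔP = (-0.41) × (19.6%) ≈ -8.04%.

-8.04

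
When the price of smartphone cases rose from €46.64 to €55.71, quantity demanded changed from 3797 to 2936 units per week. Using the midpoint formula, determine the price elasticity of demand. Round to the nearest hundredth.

%ΔQ = (2936 − 3797)/[(3797 + 2936)/2] = -861/3366.5 ≈ -0.2558.
%ΔP = (55.71 − 46.64)/[(46.64 + 55.71)/2] = 9.07/51.175 ≈ 0.1772.
Arc elasticity E = %ΔQ/%ΔP ≈ -0.2558/0.1772 ≈ -1.44.
|E| > 1: demand is elastic over this range.

-1.44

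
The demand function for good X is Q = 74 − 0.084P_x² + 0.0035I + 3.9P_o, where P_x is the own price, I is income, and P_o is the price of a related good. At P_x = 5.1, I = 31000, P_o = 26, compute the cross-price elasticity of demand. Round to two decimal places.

0.36

Substituting, Q = 74 − 0.084(5.1)² + 0.0035(31000) + 3.9(26) = 74 − 2.1848 + 108.5 + 101.4 = 281.7152.
∂Q/∂P_o = +3.9, so E_xy = 3.9·(26/281.7152) ≈ 0.36.
E_xy > 0: the goods are substitutes.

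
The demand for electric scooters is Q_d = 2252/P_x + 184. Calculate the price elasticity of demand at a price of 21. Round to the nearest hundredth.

At P_x = 21, Q_d = 291.2381.
dQ_d/dP_x = −2252/P_x² = −5.1066.
Point elasticity E = (dQ_d/dP_x)·(P_x/Q_d) = -5.1066 × 21/291.2381 ≈ -0.37.
|E| < 1, so demand is inelastic at this price.

-0.37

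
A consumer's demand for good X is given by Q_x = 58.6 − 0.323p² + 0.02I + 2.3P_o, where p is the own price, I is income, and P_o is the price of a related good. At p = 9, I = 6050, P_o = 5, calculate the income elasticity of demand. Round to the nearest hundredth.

0.73

Q_x = 58.6 − 0.323(9)² + 0.02(6050) + 2.3(5) = 58.6 − 26.163 + 121 + 11.5 = 164.937.
∂Q_x/∂I = +0.02, so E_I = 0.02·(6050/164.937) ≈ 0.73.
E_I ∈ (0,1): normal good (necessity).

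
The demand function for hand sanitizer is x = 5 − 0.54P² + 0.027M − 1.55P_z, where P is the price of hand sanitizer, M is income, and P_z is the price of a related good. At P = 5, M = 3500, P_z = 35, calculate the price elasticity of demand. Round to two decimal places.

Substituting, x = 5 − 0.54(5)² + 0.027(3500) − 1.55(35) = 5 − 13.5 + 94.5 − 54.25 = 31.75.
∂x/∂P = −2·0.54·P = -5.4, so E_p = -5.4·(5/31.75) ≈ -0.85.
|E_p| < 1: demand is inelastic.

-0.85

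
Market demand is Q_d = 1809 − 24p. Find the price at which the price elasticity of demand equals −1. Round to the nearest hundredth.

37.69

For linear demand Q_d = a − bp, E = −bp/(a − bp). |E| = 1 ⇒ bp = a − bp ⇒ p = a/(2b).
p = 1809/(2·24) ≈ 37.69.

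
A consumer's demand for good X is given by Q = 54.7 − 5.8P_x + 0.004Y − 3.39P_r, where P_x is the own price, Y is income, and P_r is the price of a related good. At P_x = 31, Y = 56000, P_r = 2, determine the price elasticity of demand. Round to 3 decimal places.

-1.952

First evaluate Q: 54.7 − 5.8(31) + 0.004(56000) − 3.39(2) = 54.7 − 179.8 + 224 − 6.78 = 92.12.
∂Q/∂P_x = −5.8, so E_p = (−5.8)·(31/92.12) ≈ -1.952.
|E_p| > 1: demand is elastic.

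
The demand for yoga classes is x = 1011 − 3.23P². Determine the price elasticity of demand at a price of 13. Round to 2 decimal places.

At P = 13, x = 465.13.
dx/dP = −2·3.23·P = −83.98.
Point elasticity E = (dx/dP)·(P/x) = -83.98 × 13/465.13 ≈ -2.35.
|E| > 1, so demand is elastic at this price.

-2.35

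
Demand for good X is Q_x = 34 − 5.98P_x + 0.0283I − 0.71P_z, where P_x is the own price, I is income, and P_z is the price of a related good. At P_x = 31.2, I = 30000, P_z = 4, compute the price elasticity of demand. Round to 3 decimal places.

-0.269

Q_x = 34 − 5.98(31.2) + 0.0283(30000) − 0.71(4) = 34 − 186.576 + 849 − 2.84 = 693.584.
∂Q_x/∂P_x = −5.98, so E_p = (−5.98)·(31.2/693.584) ≈ -0.269.
|E_p| < 1: demand is inelastic.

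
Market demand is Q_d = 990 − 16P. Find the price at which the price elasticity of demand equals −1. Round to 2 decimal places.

30.94

For linear demand Q_d = a − bP, E = −bP/(a − bP). |E| = 1 ⇒ bP = a − bP ⇒ P = a/(2b).
P = 990/(2·16) ≈ 30.94.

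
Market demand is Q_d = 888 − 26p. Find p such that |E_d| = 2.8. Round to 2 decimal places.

25.17

Set −bp/(a − bp) = −2.8 ⇒ bp = 2.8(a − bp) ⇒ bp(1+2.8) = 2.8·a.
p = 2.8·888/(26·3.8) ≈ 25.17.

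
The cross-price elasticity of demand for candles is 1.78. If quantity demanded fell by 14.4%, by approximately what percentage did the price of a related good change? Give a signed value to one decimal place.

-8.1

%ΔQ ≈ E × %ΔP_y ⇒ %ΔP_y = %ΔQ / E = (-14.4%)/(1.78) ≈ -8.1%.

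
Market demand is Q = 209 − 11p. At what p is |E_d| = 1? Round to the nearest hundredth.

9.50

For linear demand Q = a − bp, E = −bp/(a − bp). |E| = 1 ⇒ bp = a − bp ⇒ p = a/(2b).
p = 209/(2·11) = 9.50.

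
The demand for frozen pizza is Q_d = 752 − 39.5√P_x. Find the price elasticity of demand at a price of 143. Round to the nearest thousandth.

At P_x = 143, Q_d = 279.6487.
dQ_d/dP_x = −39.5/(2√P_x) = −39.5/(2·11.9583).
Point elasticity E = (dQ_d/dP_x)·(P_x/Q_d) = -1.6516 × 143/279.6487 ≈ -0.845.
|E| < 1, so demand is inelastic at this price.

-0.845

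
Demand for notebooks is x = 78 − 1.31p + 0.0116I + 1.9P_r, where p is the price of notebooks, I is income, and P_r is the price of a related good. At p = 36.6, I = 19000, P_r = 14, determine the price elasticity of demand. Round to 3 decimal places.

Substituting, x = 78 − 1.31(36.6) + 0.0116(19000) + 1.9(14) = 78 − 47.946 + 220.4 + 26.6 = 277.054.
∂x/∂p = −1.31, so E_p = (−1.31)·(36.6/277.054) ≈ -0.173.
|E_p| < 1: demand is inelastic.

-0.173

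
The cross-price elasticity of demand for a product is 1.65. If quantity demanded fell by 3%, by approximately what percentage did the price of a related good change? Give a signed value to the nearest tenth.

-1.8

%ΔQ ≈ E × %ΔP_y ⇒ %ΔP_y = %ΔQ / E = (-3%)/(1.65) ≈ -1.8%.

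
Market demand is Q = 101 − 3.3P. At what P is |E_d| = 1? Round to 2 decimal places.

15.30

For linear demand Q = a − bP, E = −bP/(a − bP). |E| = 1 ⇒ bP = a − bP ⇒ P = a/(2b).
P = 101/(2·3.3) ≈ 15.30.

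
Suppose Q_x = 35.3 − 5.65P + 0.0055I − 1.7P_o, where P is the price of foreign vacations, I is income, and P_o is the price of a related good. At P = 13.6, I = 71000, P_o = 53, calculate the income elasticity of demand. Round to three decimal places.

1.509

At the given point, Q_x = 35.3 − 5.65(13.6) + 0.0055(71000) − 1.7(53) = 35.3 − 76.84 + 390.5 − 90.1 = 258.86.
∂Q_x/∂I = +0.0055, so E_I = 0.0055·(71000/258.86) ≈ 1.509.
E_I > 1: normal good (luxury).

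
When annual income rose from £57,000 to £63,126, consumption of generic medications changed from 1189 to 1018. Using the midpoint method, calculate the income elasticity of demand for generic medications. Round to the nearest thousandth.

-1.519

%ΔQ = (1018 − 1189)/[(1189+1018)/2] = -171/1103.5 ≈ -0.1550.
%ΔI = (63,126 − 57,000)/[(57,000+63,126)/2] = 6126/60063 ≈ 0.1020.
E_I = %ΔQ/%ΔI ≈ -1.519.
E_I < 0: inferior good.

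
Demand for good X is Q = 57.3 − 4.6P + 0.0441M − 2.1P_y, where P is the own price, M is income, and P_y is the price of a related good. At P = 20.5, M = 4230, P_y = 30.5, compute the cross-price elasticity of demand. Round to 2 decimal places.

At the given point, Q = 57.3 − 4.6(20.5) + 0.0441(4230) − 2.1(30.5) = 57.3 − 94.3 + 186.543 − 64.05 = 85.493.
∂Q/∂P_y = −2.1, so E_xy = -2.1·(30.5/85.493) ≈ -0.75.
E_xy < 0: the goods are complements.

-0.75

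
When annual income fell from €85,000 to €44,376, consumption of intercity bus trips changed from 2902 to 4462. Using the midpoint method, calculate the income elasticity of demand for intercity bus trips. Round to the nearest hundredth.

%ΔQ = (4462 − 2902)/[(2902+4462)/2] = 1560/3682 ≈ 0.4237.
%ΔY = (44,376 − 85,000)/[(85,000+44,376)/2] = -40624/64688 ≈ -0.6280.
E_I = %ΔQ/%ΔY ≈ -0.67.
E_I < 0: inferior good.

-0.67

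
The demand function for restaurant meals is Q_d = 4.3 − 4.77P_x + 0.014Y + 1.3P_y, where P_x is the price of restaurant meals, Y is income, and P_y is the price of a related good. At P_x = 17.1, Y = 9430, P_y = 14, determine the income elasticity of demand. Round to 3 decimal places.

1.810

At the given point, Q_d = 4.3 − 4.77(17.1) + 0.014(9430) + 1.3(14) = 4.3 − 81.567 + 132.02 + 18.2 = 72.953.
∂Q_d/∂Y = +0.014, so E_I = 0.014·(9430/72.953) ≈ 1.810.
E_I > 1: normal good (luxury).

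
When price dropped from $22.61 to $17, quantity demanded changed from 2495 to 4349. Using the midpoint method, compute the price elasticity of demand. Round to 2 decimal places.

%ΔQ = (4349 − 2495)/[(2495 + 4349)/2] = 1854/3422 ≈ 0.5418.
%ΔP = (17 − 22.61)/[(22.61 + 17)/2] = -5.61/19.805 ≈ -0.2833.
Arc elasticity E = %ΔQ/%ΔP ≈ 0.5418/-0.2833 ≈ -1.91.
|E| > 1: demand is elastic over this range.

-1.91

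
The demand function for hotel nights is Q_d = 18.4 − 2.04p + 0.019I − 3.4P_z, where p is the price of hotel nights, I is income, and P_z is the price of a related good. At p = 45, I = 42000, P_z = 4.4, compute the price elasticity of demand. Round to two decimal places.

Substituting, Q_d = 18.4 − 2.04(45) + 0.019(42000) − 3.4(4.4) = 18.4 − 91.8 + 798 − 14.96 = 709.64.
∂Q_d/∂p = −2.04, so E_p = (−2.04)·(45/709.64) ≈ -0.13.
|E_p| < 1: demand is inelastic.

-0.13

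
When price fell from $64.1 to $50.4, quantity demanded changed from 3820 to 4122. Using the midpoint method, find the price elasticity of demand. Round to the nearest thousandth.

%ΔQ = (4122 − 3820)/[(3820 + 4122)/2] = 302/3971 ≈ 0.0761.
%ΔP = (50.4 − 64.1)/[(64.1 + 50.4)/2] = -13.7/57.25 ≈ -0.2393.
Arc elasticity E = %ΔQ/%ΔP ≈ 0.0761/-0.2393 ≈ -0.318.
|E| < 1: demand is inelastic over this range.

-0.318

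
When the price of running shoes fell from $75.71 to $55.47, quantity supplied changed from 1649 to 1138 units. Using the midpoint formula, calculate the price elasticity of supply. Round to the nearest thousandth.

1.188

%ΔQ = (1138 − 1649)/[(1649 + 1138)/2] = -511/1393.5 ≈ -0.3667.
%ΔP = (55.47 − 75.71)/[(75.71 + 55.47)/2] = -20.24/65.59 ≈ -0.3086.
Arc elasticity E = %ΔQ/%ΔP ≈ -0.3667/-0.3086 ≈ 1.188.
|E| > 1: supply is elastic over this range.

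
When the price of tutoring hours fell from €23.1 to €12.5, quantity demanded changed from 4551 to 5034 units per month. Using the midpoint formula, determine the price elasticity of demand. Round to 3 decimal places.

%Δq = (5034 − 4551)/[(4551 + 5034)/2] = 483/4792.5 ≈ 0.1008.
%Δp = (12.5 − 23.1)/[(23.1 + 12.5)/2] = -10.6/17.8 ≈ -0.5955.
Arc elasticity E = %Δq/%Δp ≈ 0.1008/-0.5955 ≈ -0.169.
|E| < 1: demand is inelastic over this range.

-0.169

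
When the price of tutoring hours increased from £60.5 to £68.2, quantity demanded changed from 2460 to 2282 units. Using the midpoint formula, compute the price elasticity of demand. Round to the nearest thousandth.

-0.627

%Δq = (2282 − 2460)/[(2460 + 2282)/2] = -178/2371 ≈ -0.0751.
%Δp = (68.2 − 60.5)/[(60.5 + 68.2)/2] = 7.7/64.35 ≈ 0.1197.
Arc elasticity E = %Δq/%Δp ≈ -0.0751/0.1197 ≈ -0.627.
|E| < 1: demand is inelastic over this range.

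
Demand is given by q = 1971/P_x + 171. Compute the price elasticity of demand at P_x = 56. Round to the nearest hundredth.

At P_x = 56, q = 206.1964.
dq/dP_x = −1971/P_x² = −0.6285.
Point elasticity E = (dq/dP_x)·(P_x/q) = -0.6285 × 56/206.1964 ≈ -0.17.
|E| < 1, so demand is inelastic at this price.

-0.17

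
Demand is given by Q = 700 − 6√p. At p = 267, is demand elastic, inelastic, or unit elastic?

inelastic

At p = 267, Q = 601.9592.
dQ/dp = −6/(2√p) = −6/(2·16.3401).
Point elasticity E = (dQ/dp)·(p/Q) = -0.1836 × 267/601.9592 ≈ -0.081.
|E| ≈ 0.081 < 1, so demand is inelastic.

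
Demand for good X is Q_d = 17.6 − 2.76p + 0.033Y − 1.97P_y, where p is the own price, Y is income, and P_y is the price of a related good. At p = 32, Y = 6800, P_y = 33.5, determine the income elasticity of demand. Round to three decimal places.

At the given point, Q_d = 17.6 − 2.76(32) + 0.033(6800) − 1.97(33.5) = 17.6 − 88.32 + 224.4 − 65.995 = 87.685.
∂Q_d/∂Y = +0.033, so E_I = 0.033·(6800/87.685) ≈ 2.559.
E_I > 1: normal good (luxury).

2.559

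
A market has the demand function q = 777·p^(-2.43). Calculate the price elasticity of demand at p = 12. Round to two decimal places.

For a Cobb–Douglas (constant-elasticity) form q = A·p^α·…, the elasticity with respect to p equals the exponent α at every point.
Here the exponent on p is -2.43, so the price elasticity of demand is -2.43.

-2.43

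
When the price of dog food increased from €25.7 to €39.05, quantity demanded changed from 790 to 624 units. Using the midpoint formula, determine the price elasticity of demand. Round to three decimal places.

%ΔQ = (624 − 790)/[(790 + 624)/2] = -166/707 ≈ -0.2348.
%Δp = (39.05 − 25.7)/[(25.7 + 39.05)/2] = 13.35/32.375 ≈ 0.4124.
Arc elasticity E = %ΔQ/%Δp ≈ -0.2348/0.4124 ≈ -0.569.
|E| < 1: demand is inelastic over this range.

-0.569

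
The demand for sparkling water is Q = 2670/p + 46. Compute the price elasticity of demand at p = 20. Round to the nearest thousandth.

At p = 20, Q = 179.5.
dQ/dp = −2670/p² = −6.675.
Point elasticity E = (dQ/dp)·(p/Q) = -6.675 × 20/179.5 ≈ -0.744.
|E| < 1, so demand is inelastic at this price.

-0.744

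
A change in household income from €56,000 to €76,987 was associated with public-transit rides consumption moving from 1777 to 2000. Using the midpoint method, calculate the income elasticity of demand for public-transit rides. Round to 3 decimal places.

0.374

%ΔQ = (2000 − 1777)/[(1777+2000)/2] = 223/1888.5 ≈ 0.1181.
%ΔI = (76,987 − 56,000)/[(56,000+76,987)/2] = 20987/66493.5 ≈ 0.3156.
E_I = %ΔQ/%ΔI ≈ 0.374.
E_I ∈ (0,1): normal good (necessity).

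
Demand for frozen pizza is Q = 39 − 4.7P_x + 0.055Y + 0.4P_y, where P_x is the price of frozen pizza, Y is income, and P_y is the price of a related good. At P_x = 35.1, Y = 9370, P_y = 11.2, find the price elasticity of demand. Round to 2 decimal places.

Q = 39 − 4.7(35.1) + 0.055(9370) + 0.4(11.2) = 39 − 164.97 + 515.35 + 4.48 = 393.86.
∂Q/∂P_x = −4.7, so E_p = (−4.7)·(35.1/393.86) ≈ -0.42.
|E_p| < 1: demand is inelastic.

-0.42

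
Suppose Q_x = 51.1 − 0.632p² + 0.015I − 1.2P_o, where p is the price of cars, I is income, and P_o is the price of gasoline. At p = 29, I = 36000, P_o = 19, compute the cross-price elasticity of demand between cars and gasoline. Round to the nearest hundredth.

-0.62

Evaluating quantity at (p, I, P_o) gives Q_x = 51.1 − 0.632(29)² + 0.015(36000) − 1.2(19) = 51.1 − 531.512 + 540 − 22.8 = 36.788.
∂Q_x/∂P_o = −1.2, so E_xy = -1.2·(19/36.788) ≈ -0.62.
E_xy < 0: the goods are complements.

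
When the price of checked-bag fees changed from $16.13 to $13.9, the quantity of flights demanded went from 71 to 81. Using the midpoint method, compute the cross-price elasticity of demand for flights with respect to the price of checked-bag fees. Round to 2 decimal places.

%ΔQ_x = (81 − 71)/[(71+81)/2] = 10/76 ≈ 0.1316.
%ΔP_y = (13.9 − 16.13)/[(16.13+13.9)/2] ≈ -0.1485.
E_xy = 0.1316/-0.1485 ≈ -0.89.
E_xy < 0, so flights and checked-bag fees are complements.

-0.89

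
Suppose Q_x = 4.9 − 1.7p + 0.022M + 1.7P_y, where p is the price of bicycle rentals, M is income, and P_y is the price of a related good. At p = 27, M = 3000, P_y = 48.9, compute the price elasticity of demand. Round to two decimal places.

Substituting, Q_x = 4.9 − 1.7(27) + 0.022(3000) + 1.7(48.9) = 4.9 − 45.9 + 66 + 83.13 = 108.13.
∂Q_x/∂p = −1.7, so E_p = (−1.7)·(27/108.13) ≈ -0.42.
|E_p| < 1: demand is inelastic.

-0.42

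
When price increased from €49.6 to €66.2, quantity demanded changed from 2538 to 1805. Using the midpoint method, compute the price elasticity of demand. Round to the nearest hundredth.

%ΔQ = (1805 − 2538)/[(2538 + 1805)/2] = -733/2171.5 ≈ -0.3376.
%ΔP = (66.2 − 49.6)/[(49.6 + 66.2)/2] = 16.6/57.9 ≈ 0.2867.
Arc elasticity E = %ΔQ/%ΔP ≈ -0.3376/0.2867 ≈ -1.18.
|E| > 1: demand is elastic over this range.

-1.18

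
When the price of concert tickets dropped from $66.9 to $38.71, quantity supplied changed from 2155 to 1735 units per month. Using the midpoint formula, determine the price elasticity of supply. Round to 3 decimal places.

%ΔQ = (1735 − 2155)/[(2155 + 1735)/2] = -420/1945 ≈ -0.2159.
%ΔP = (38.71 − 66.9)/[(66.9 + 38.71)/2] = -28.19/52.805 ≈ -0.5339.
Arc elasticity E = %ΔQ/%ΔP ≈ -0.2159/-0.5339 ≈ 0.404.
|E| < 1: supply is inelastic over this range.

0.404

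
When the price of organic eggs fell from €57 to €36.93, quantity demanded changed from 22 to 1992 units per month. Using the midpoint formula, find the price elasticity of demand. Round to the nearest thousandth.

-4.578

%Δq = (1992 − 22)/[(22 + 1992)/2] = 1970/1007 ≈ 1.9563.
%Δp = (36.93 − 57)/[(57 + 36.93)/2] = -20.07/46.965 ≈ -0.4273.
Arc elasticity E = %Δq/%Δp ≈ 1.9563/-0.4273 ≈ -4.578.
|E| > 1: demand is elastic over this range.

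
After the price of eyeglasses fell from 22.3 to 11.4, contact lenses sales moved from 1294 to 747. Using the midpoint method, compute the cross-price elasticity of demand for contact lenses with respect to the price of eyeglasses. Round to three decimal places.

%ΔQ_x = (747 − 1294)/[(1294+747)/2] = -547/1020.5 ≈ -0.5360.
%ΔP_y = (11.4 − 22.3)/[(22.3+11.4)/2] ≈ -0.6469.
E_xy = -0.5360/-0.6469 ≈ 0.829.
E_xy > 0, so contact lenses and eyeglasses are substitutes.

0.829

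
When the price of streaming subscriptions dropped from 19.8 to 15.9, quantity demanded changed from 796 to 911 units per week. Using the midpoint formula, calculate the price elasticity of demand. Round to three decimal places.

%ΔQ = (911 − 796)/[(796 + 911)/2] = 115/853.5 ≈ 0.1347.
%ΔP = (15.9 − 19.8)/[(19.8 + 15.9)/2] = -3.9/17.85 ≈ -0.2185.
Arc elasticity E = %ΔQ/%ΔP ≈ 0.1347/-0.2185 ≈ -0.617.
|E| < 1: demand is inelastic over this range.

-0.617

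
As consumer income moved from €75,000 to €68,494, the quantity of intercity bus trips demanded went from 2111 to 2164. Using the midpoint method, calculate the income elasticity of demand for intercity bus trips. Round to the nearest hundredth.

-0.27

%ΔQ = (2164 − 2111)/[(2111+2164)/2] = 53/2137.5 ≈ 0.0248.
%ΔI = (68,494 − 75,000)/[(75,000+68,494)/2] = -6506/71747 ≈ -0.0907.
E_I = %ΔQ/%ΔI ≈ -0.27.
E_I < 0: inferior good.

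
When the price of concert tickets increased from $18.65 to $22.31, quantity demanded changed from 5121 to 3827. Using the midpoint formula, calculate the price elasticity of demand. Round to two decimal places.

-1.62

%ΔQ = (3827 − 5121)/[(5121 + 3827)/2] = -1294/4474 ≈ -0.2892.
%ΔP = (22.31 − 18.65)/[(18.65 + 22.31)/2] = 3.66/20.48 ≈ 0.1787.
Arc elasticity E = %ΔQ/%ΔP ≈ -0.2892/0.1787 ≈ -1.62.
|E| > 1: demand is elastic over this range.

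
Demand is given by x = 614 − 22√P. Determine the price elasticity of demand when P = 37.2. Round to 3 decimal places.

-0.140

At P = 37.2, x = 479.818.
dx/dP = −22/(2√P) = −22/(2·6.0992).
Point elasticity E = (dx/dP)·(P/x) = -1.8035 × 37.2/479.818 ≈ -0.140.
|E| < 1, so demand is inelastic at this price.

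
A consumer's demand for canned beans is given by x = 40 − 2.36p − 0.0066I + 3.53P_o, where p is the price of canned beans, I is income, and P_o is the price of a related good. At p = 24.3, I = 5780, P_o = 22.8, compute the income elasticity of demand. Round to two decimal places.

-1.53

Evaluating quantity at (p, I, P_o) gives x = 40 − 2.36(24.3) − 0.0066(5780) + 3.53(22.8) = 40 − 57.348 − 38.148 + 80.484 = 24.988.
∂x/∂I = −0.0066, so E_I = -0.0066·(5780/24.988) ≈ -1.53.
E_I < 0: inferior good.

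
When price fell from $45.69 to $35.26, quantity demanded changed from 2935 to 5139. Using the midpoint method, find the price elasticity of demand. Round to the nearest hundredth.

%Δq = (5139 − 2935)/[(2935 + 5139)/2] = 2204/4037 ≈ 0.5459.
%Δp = (35.26 − 45.69)/[(45.69 + 35.26)/2] = -10.43/40.475 ≈ -0.2577.
Arc elasticity E = %Δq/%Δp ≈ 0.5459/-0.2577 ≈ -2.12.
|E| > 1: demand is elastic over this range.

-2.12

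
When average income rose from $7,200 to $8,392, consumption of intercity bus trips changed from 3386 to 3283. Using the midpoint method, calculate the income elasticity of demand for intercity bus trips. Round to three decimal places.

%ΔQ = (3283 − 3386)/[(3386+3283)/2] = -103/3334.5 ≈ -0.0309.
%ΔI = (8,392 − 7,200)/[(7,200+8,392)/2] = 1192/7796 ≈ 0.1529.
E_I = %ΔQ/%ΔI ≈ -0.202.
E_I < 0: inferior good.

-0.202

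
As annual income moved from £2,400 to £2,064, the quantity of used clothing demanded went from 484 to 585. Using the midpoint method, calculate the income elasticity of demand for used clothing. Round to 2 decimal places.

-1.26

%ΔQ = (585 − 484)/[(484+585)/2] = 101/534.5 ≈ 0.1890.
%ΔY = (2,064 − 2,400)/[(2,400+2,064)/2] = -336/2232 ≈ -0.1505.
E_I = %ΔQ/%ΔY ≈ -1.26.
E_I < 0: inferior good.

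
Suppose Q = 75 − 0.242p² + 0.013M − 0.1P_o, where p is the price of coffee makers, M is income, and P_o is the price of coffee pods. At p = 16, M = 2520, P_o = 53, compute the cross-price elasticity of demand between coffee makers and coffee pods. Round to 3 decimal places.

-0.131

At the given point, Q = 75 − 0.242(16)² + 0.013(2520) − 0.1(53) = 75 − 61.952 + 32.76 − 5.3 = 40.508.
∂Q/∂P_o = −0.1, so E_xy = -0.1·(53/40.508) ≈ -0.131.
E_xy < 0: the goods are complements.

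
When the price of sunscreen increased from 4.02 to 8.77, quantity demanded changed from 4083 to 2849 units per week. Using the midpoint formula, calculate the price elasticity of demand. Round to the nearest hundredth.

%ΔQ = (2849 − 4083)/[(4083 + 2849)/2] = -1234/3466 ≈ -0.3560.
%Δp = (8.77 − 4.02)/[(4.02 + 8.77)/2] = 4.75/6.395 ≈ 0.7428.
Arc elasticity E = %ΔQ/%Δp ≈ -0.3560/0.7428 ≈ -0.48.
|E| < 1: demand is inelastic over this range.

-0.48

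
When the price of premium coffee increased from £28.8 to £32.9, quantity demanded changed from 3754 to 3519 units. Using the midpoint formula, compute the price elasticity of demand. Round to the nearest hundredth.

%ΔQ = (3519 − 3754)/[(3754 + 3519)/2] = -235/3636.5 ≈ -0.0646.
%ΔP = (32.9 − 28.8)/[(28.8 + 32.9)/2] = 4.1/30.85 ≈ 0.1329.
Arc elasticity E = %ΔQ/%ΔP ≈ -0.0646/0.1329 ≈ -0.49.
|E| < 1: demand is inelastic over this range.

-0.49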